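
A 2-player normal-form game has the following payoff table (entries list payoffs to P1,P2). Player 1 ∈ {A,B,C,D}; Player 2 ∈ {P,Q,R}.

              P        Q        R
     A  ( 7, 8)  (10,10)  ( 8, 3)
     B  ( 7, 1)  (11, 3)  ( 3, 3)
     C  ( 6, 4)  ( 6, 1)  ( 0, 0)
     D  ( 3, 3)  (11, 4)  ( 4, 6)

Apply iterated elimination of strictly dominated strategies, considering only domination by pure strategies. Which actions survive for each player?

IESDS → P1:{A,B,D} P2:{Q,R}

P1 drop C (A beats it: P:7>6 Q:10>6 R:8>0)
P2 drop P (Q beats it: A:10>8 B:3>1 D:4>3)
P1→{A,B,D} P2→{Q,R}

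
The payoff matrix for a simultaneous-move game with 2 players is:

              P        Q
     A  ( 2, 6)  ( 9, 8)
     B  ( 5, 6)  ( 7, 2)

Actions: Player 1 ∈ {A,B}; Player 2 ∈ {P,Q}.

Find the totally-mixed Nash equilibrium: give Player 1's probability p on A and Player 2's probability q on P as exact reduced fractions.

P1 indiff ⇒ q·2+(1-q)·9 = q·5+(1-q)·7 ⇒ q(-3) = (1-q)(-2) ⇒ q = 2/5
P2 indiff ⇒ p·6+(1-p)·6 = p·8+(1-p)·2 ⇒ p(-2) = (1-p)(-4) ⇒ p = 2/3

p=2/3, q=2/5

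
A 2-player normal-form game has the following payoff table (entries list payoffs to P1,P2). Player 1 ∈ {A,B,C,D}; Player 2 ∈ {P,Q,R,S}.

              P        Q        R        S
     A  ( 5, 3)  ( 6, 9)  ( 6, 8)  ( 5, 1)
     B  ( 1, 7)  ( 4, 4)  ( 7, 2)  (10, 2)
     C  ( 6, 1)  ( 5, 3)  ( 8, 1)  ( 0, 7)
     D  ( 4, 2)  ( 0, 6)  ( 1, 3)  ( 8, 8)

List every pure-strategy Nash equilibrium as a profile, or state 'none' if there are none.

PSNE = {(A,Q)}

(A,P): not NE [P1→C gives 6>5; P2→Q gives 9>3]
(A,Q): NE
(A,R): not NE [P1→C gives 8>6; P2→Q gives 9>8]
(A,S): not NE [P1→B gives 10>5; P2→Q gives 9>1]
(B,P): not NE [P1→C gives 6>1]
(B,Q): not NE [P1→A gives 6>4; P2→P gives 7>4]
(B,R): not NE [P1→C gives 8>7; P2→P gives 7>2]
(B,S): not NE [P2→P gives 7>2]
(C,P): not NE [P2→S gives 7>1]
(C,Q): not NE [P1→A gives 6>5; P2→S gives 7>3]
(C,R): not NE [P2→S gives 7>1]
(C,S): not NE [P1→B gives 10>0]
(D,P): not NE [P1→C gives 6>4; P2→S gives 8>2]
(D,Q): not NE [P1→A gives 6>0; P2→S gives 8>6]
(D,R): not NE [P1→C gives 8>1; P2→S gives 8>3]
(D,S): not NE [P1→B gives 10>8]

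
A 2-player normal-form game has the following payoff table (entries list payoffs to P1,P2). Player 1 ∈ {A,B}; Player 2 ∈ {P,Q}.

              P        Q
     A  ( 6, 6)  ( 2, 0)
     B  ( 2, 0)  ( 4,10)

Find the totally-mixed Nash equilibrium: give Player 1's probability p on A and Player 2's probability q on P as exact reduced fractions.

P1 indiff ⇒ q·6+(1-q)·2 = q·2+(1-q)·4 ⇒ q(4) = (1-q)(2) ⇒ q = 1/3
P2 indiff ⇒ p·6+(1-p)·0 = p·0+(1-p)·10 ⇒ p(6) = (1-p)(10) ⇒ p = 5/8

p=5/8, q=1/3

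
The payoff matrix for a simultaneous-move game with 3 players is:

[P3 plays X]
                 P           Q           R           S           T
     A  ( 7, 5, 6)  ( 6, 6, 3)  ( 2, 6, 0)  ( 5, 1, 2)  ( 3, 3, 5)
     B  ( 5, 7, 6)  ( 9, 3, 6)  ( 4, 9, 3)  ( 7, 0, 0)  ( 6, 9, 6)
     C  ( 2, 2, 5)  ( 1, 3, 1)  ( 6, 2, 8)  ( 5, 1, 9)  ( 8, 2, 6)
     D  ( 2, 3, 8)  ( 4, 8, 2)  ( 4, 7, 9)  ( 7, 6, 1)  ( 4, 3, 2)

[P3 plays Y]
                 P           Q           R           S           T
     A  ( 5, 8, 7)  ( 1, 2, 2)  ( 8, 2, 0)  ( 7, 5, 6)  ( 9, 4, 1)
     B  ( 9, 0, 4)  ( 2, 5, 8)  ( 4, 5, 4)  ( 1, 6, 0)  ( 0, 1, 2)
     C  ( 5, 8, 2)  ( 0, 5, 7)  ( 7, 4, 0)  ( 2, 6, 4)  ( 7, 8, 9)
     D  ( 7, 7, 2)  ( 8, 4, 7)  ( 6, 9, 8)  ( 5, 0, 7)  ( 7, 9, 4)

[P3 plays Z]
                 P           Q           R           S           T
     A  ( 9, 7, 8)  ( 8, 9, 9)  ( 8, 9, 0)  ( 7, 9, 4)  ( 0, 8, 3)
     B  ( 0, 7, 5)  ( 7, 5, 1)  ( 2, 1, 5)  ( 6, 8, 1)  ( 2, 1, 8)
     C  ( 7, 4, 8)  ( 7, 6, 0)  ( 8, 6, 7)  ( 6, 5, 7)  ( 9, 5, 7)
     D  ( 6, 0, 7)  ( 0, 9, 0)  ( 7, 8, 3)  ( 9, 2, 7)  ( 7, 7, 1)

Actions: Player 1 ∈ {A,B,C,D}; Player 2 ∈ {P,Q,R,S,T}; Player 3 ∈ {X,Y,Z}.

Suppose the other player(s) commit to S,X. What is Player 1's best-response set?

u_1(A vs S,X) = 5
u_1(B vs S,X) = 7
u_1(C vs S,X) = 5
u_1(D vs S,X) = 7
max payoff 7 at {B,D}

BR_1 = {B,D}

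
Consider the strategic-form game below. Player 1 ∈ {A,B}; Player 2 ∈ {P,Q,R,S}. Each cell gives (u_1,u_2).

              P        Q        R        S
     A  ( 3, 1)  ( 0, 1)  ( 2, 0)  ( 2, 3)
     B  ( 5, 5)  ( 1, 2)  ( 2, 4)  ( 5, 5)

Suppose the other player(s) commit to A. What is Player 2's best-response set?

u_2(P vs A) = 1
u_2(Q vs A) = 1
u_2(R vs A) = 0
u_2(S vs A) = 3
max payoff 3 at {S}

P2 best: {S}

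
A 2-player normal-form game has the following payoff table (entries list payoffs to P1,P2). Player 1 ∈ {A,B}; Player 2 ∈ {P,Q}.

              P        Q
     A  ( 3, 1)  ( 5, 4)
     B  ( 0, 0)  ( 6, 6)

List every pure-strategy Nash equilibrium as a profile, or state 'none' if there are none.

(A,P): not NE [P2→Q gives 4>1]
(A,Q): not NE [P1→B gives 6>5]
(B,P): not NE [P1→A gives 3>0; P2→Q gives 6>0]
(B,Q): NE

Nash profiles: (B,Q)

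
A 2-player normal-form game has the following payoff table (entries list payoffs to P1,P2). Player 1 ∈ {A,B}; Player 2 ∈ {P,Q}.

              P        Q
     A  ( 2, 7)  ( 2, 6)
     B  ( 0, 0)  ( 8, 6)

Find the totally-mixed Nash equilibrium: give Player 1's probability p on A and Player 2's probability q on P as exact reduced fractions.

P1 indiff ⇒ q·2+(1-q)·2 = q·0+(1-q)·8 ⇒ q(2) = (1-q)(6) ⇒ q = 3/4
P2 indiff ⇒ p·7+(1-p)·0 = p·6+(1-p)·6 ⇒ p(1) = (1-p)(6) ⇒ p = 6/7

P1 mixes 6/7 on A; P2 mixes 3/4 on P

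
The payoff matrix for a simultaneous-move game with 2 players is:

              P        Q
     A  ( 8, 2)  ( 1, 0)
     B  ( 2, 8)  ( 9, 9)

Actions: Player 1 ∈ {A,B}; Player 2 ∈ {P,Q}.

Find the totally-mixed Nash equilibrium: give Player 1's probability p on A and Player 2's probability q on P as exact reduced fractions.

P1 mixes 1/3 on A; P2 mixes 4/7 on P

P1 indiff ⇒ q·8+(1-q)·1 = q·2+(1-q)·9 ⇒ q(6) = (1-q)(8) ⇒ q = 4/7
P2 indiff ⇒ p·2+(1-p)·8 = p·0+(1-p)·9 ⇒ p(2) = (1-p)(1) ⇒ p = 1/3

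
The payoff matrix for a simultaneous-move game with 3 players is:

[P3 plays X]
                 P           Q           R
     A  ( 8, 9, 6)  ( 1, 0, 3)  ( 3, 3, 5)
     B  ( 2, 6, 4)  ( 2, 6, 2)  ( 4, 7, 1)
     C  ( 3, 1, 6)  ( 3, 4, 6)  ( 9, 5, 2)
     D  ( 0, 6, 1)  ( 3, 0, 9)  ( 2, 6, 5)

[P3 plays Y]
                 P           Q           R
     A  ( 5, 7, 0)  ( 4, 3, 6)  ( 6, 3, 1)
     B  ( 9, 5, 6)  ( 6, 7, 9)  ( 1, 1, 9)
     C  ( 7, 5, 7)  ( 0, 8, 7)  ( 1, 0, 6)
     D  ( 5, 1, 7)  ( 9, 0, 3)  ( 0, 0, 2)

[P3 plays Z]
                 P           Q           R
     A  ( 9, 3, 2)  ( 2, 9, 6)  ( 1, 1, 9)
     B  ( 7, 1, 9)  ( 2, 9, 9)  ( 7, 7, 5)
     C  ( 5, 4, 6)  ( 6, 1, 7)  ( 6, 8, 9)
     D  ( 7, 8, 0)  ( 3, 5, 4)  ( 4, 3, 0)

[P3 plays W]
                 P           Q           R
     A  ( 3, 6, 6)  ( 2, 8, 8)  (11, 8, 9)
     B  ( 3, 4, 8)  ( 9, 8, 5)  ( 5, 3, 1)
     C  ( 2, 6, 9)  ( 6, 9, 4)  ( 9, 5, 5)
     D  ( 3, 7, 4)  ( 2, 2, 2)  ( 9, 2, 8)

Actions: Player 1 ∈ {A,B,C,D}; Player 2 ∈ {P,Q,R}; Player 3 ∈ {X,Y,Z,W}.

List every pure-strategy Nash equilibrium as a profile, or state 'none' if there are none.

Nash profiles: (A,P,X), (A,R,W)

(A,P,X): NE
(A,P,Y): not NE [P1→B gives 9>5; P3→W gives 6>0]
(A,P,Z): not NE [P2→Q gives 9>3; P3→W gives 6>2]
(A,P,W): not NE [P2→R gives 8>6]
(A,Q,X): not NE [P1→D gives 3>1; P2→P gives 9>0; P3→W gives 8>3]
(A,Q,Y): not NE [P1→D gives 9>4; P2→P gives 7>3; P3→W gives 8>6]
(A,Q,Z): not NE [P1→C gives 6>2; P3→W gives 8>6]
(A,Q,W): not NE [P1→B gives 9>2]
(A,R,X): not NE [P1→C gives 9>3; P2→P gives 9>3; P3→W gives 9>5]
(A,R,Y): not NE [P2→P gives 7>3; P3→W gives 9>1]
(A,R,Z): not NE [P1→B gives 7>1; P2→Q gives 9>1]
(A,R,W): NE
(B,P,X): not NE [P1→A gives 8>2; P2→R gives 7>6; P3→Z gives 9>4]
(B,P,Y): not NE [P2→Q gives 7>5; P3→Z gives 9>6]
(B,P,Z): not NE [P1→A gives 9>7; P2→Q gives 9>1]
(B,P,W): not NE [P2→Q gives 8>4; P3→Z gives 9>8]
(B,Q,X): not NE [P1→D gives 3>2; P2→R gives 7>6; P3→Z gives 9>2]
(B,Q,Y): not NE [P1→D gives 9>6]
(B,Q,Z): not NE [P1→C gives 6>2]
(B,Q,W): not NE [P3→Z gives 9>5]
(B,R,X): not NE [P1→C gives 9>4; P3→Y gives 9>1]
(B,R,Y): not NE [P1→A gives 6>1; P2→Q gives 7>1]
(B,R,Z): not NE [P2→Q gives 9>7; P3→Y gives 9>5]
(B,R,W): not NE [P1→A gives 11>5; P2→Q gives 8>3; P3→Y gives 9>1]
(C,P,X): not NE [P1→A gives 8>3; P2→R gives 5>1; P3→W gives 9>6]
(C,P,Y): not NE [P1→B gives 9>7; P2→Q gives 8>5; P3→W gives 9>7]
(C,P,Z): not NE [P1→A gives 9>5; P2→R gives 8>4; P3→W gives 9>6]
(C,P,W): not NE [P1→D gives 3>2; P2→Q gives 9>6]
(C,Q,X): not NE [P2→R gives 5>4; P3→Z gives 7>6]
(C,Q,Y): not NE [P1→D gives 9>0]
(C,Q,Z): not NE [P2→R gives 8>1]
(C,Q,W): not NE [P1→B gives 9>6; P3→Z gives 7>4]
(C,R,X): not NE [P3→Z gives 9>2]
(C,R,Y): not NE [P1→A gives 6>1; P2→Q gives 8>0; P3→Z gives 9>6]
(C,R,Z): not NE [P1→B gives 7>6]
(C,R,W): not NE [P1→A gives 11>9; P2→Q gives 9>5; P3→Z gives 9>5]
(D,P,X): not NE [P1→A gives 8>0; P3→Y gives 7>1]
(D,P,Y): not NE [P1→B gives 9>5]
(D,P,Z): not NE [P1→A gives 9>7; P3→Y gives 7>0]
(D,P,W): not NE [P3→Y gives 7>4]
(D,Q,X): not NE [P2→R gives 6>0]
(D,Q,Y): not NE [P2→P gives 1>0; P3→X gives 9>3]
(D,Q,Z): not NE [P1→C gives 6>3; P2→P gives 8>5; P3→X gives 9>4]
(D,Q,W): not NE [P1→B gives 9>2; P2→P gives 7>2; P3→X gives 9>2]
(D,R,X): not NE [P1→C gives 9>2; P3→W gives 8>5]
(D,R,Y): not NE [P1→A gives 6>0; P2→P gives 1>0; P3→W gives 8>2]
(D,R,Z): not NE [P1→B gives 7>4; P2→P gives 8>3; P3→W gives 8>0]
(D,R,W): not NE [P1→A gives 11>9; P2→P gives 7>2]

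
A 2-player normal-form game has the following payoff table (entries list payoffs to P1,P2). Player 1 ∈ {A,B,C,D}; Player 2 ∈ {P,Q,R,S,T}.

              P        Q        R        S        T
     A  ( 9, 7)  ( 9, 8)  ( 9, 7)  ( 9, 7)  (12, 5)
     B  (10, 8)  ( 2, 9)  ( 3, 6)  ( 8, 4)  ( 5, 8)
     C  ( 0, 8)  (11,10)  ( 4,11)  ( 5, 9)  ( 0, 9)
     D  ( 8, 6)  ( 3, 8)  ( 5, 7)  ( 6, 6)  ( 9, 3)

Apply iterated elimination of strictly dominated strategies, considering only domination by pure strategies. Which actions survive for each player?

P1 drop D (A beats it: P:9>8 Q:9>3 R:9>5 S:9>6 T:12>9)
P2 drop P (Q beats it: A:8>7 B:9>8 C:10>8)
P1 drop B (A beats it: Q:9>2 R:9>3 S:9>8 T:12>5)
P2 drop S (Q beats it: A:8>7 C:10>9)
P2 drop T (Q beats it: A:8>5 C:10>9)
P1→{A,C} P2→{Q,R}

Remaining: P1:{A,C} P2:{Q,R}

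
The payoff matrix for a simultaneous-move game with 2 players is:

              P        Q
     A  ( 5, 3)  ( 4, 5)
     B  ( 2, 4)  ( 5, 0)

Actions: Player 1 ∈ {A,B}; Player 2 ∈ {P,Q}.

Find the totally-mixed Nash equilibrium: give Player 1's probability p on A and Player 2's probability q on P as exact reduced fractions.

(p,q) = (2/3, 1/4)

P1 indiff ⇒ q·5+(1-q)·4 = q·2+(1-q)·5 ⇒ q(3) = (1-q)(1) ⇒ q = 1/4
P2 indiff ⇒ p·3+(1-p)·4 = p·5+(1-p)·0 ⇒ p(-2) = (1-p)(-4) ⇒ p = 2/3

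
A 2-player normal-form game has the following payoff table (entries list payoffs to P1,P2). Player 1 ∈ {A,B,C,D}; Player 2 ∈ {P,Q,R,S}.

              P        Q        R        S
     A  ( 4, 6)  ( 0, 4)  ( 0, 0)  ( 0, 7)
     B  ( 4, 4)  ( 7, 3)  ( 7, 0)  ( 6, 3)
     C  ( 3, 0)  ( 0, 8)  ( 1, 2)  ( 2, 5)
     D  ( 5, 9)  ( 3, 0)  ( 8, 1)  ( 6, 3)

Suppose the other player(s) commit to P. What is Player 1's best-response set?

BR_1 = {D}

u_1(A vs P) = 4
u_1(B vs P) = 4
u_1(C vs P) = 3
u_1(D vs P) = 5
max payoff 5 at {D}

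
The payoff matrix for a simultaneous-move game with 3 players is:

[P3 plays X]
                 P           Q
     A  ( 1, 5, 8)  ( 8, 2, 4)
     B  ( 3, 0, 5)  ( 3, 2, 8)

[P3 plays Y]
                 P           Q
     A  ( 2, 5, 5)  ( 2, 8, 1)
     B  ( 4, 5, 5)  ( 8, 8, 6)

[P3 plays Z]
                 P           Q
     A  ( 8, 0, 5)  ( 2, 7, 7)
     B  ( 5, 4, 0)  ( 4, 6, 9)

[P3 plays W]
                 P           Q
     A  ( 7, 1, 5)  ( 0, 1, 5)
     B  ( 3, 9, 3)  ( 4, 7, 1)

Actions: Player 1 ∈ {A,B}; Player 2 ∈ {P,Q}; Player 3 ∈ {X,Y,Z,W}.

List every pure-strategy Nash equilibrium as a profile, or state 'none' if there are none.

(A,P,X): not NE [P1→B gives 3>1]
(A,P,Y): not NE [P1→B gives 4>2; P2→Q gives 8>5; P3→X gives 8>5]
(A,P,Z): not NE [P2→Q gives 7>0; P3→X gives 8>5]
(A,P,W): not NE [P3→X gives 8>5]
(A,Q,X): not NE [P2→P gives 5>2; P3→Z gives 7>4]
(A,Q,Y): not NE [P1→B gives 8>2; P3→Z gives 7>1]
(A,Q,Z): not NE [P1→B gives 4>2]
(A,Q,W): not NE [P1→B gives 4>0; P3→Z gives 7>5]
(B,P,X): not NE [P2→Q gives 2>0]
(B,P,Y): not NE [P2→Q gives 8>5]
(B,P,Z): not NE [P1→A gives 8>5; P2→Q gives 6>4; P3→Y gives 5>0]
(B,P,W): not NE [P1→A gives 7>3; P3→Y gives 5>3]
(B,Q,X): not NE [P1→A gives 8>3; P3→Z gives 9>8]
(B,Q,Y): not NE [P3→Z gives 9>6]
(B,Q,Z): NE
(B,Q,W): not NE [P2→P gives 9>7; P3→Z gives 9>1]

PSNE = {(B,Q,Z)}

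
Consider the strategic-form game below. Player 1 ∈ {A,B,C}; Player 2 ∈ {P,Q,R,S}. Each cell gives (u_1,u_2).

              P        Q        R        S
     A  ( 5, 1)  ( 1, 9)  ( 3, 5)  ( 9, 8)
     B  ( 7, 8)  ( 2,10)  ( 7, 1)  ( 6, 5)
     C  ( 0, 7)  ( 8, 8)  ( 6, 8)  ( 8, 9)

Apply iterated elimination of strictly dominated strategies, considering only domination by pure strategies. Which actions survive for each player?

IESDS → P1:{A,C} P2:{Q,S}

P2 drop P (Q beats it: A:9>1 B:10>8 C:8>7)
P2 drop R (S beats it: A:8>5 B:5>1 C:9>8)
P1 drop B (C beats it: Q:8>2 S:8>6)
P1→{A,C} P2→{Q,S}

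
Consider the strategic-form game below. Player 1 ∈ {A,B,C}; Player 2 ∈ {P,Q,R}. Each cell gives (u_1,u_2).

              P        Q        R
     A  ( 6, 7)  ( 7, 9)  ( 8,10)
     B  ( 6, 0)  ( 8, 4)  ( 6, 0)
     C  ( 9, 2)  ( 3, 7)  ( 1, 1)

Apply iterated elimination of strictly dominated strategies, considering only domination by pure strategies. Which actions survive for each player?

P2 drop P (Q beats it: A:9>7 B:4>0 C:7>2)
P1 drop C (A beats it: Q:7>3 R:8>1)
P1→{A,B} P2→{Q,R}

Remaining: P1:{A,B} P2:{Q,R}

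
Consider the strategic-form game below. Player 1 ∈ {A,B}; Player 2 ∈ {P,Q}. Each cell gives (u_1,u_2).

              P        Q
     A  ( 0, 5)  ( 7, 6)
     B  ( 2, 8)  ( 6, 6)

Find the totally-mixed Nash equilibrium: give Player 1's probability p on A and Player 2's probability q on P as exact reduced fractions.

P1 indiff ⇒ q·0+(1-q)·7 = q·2+(1-q)·6 ⇒ q(-2) = (1-q)(-1) ⇒ q = 1/3
P2 indiff ⇒ p·5+(1-p)·8 = p·6+(1-p)·6 ⇒ p(-1) = (1-p)(-2) ⇒ p = 2/3

p=2/3, q=1/3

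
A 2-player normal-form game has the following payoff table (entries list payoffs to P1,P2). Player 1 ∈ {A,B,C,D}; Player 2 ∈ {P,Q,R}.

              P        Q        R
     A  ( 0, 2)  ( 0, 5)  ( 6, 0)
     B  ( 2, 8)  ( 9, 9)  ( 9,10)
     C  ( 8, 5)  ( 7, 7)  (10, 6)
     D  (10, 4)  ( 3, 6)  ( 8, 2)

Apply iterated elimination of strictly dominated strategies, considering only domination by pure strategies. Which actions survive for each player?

P1 drop A (B beats it: P:2>0 Q:9>0 R:9>6)
P2 drop P (Q beats it: B:9>8 C:7>5 D:6>4)
P1 drop D (B beats it: Q:9>3 R:9>8)
P1→{B,C} P2→{Q,R}

IESDS → P1:{B,C} P2:{Q,R}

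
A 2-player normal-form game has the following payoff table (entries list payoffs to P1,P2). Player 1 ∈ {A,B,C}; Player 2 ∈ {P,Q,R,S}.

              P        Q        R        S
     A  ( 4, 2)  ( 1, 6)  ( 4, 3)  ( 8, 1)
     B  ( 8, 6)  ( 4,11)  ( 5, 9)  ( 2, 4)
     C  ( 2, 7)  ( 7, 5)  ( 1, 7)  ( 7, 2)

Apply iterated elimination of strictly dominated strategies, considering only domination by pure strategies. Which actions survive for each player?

P2 drop S (P beats it: A:2>1 B:6>4 C:7>2)
P1 drop A (B beats it: P:8>4 Q:4>1 R:5>4)
P1→{B,C} P2→{P,Q,R}

Remaining: P1:{B,C} P2:{P,Q,R}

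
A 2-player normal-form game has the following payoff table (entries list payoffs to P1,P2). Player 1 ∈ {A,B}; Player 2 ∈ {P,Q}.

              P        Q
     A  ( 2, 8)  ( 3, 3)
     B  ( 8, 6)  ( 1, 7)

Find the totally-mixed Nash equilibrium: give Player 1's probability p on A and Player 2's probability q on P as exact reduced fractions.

P1 indiff ⇒ q·2+(1-q)·3 = q·8+(1-q)·1 ⇒ q(-6) = (1-q)(-2) ⇒ q = 1/4
P2 indiff ⇒ p·8+(1-p)·6 = p·3+(1-p)·7 ⇒ p(5) = (1-p)(1) ⇒ p = 1/6

P1 mixes 1/6 on A; P2 mixes 1/4 on P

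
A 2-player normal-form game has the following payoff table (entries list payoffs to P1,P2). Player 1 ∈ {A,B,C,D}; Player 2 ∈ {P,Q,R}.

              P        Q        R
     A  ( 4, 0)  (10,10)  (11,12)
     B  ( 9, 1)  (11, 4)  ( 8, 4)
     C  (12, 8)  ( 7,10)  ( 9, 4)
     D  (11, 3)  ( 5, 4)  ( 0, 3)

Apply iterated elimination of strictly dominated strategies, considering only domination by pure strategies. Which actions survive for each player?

P1 drop D (C beats it: P:12>11 Q:7>5 R:9>0)
P2 drop P (Q beats it: A:10>0 B:4>1 C:10>8)
P1 drop C (A beats it: Q:10>7 R:11>9)
P1→{A,B} P2→{Q,R}

IESDS → P1:{A,B} P2:{Q,R}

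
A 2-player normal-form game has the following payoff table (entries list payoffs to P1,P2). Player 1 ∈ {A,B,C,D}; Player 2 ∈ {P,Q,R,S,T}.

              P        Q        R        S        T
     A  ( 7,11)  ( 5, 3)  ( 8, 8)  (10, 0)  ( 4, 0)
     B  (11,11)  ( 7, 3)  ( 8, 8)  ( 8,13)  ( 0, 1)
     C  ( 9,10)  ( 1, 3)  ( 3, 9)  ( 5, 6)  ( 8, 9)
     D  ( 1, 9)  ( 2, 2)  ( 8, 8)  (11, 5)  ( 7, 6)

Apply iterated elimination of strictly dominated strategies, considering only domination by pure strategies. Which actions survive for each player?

Remaining: P1:{A,B,D} P2:{P,S}

P2 drop Q (P beats it: A:11>3 B:11>3 C:10>3 D:9>2)
P2 drop R (P beats it: A:11>8 B:11>8 C:10>9 D:9>8)
P2 drop T (P beats it: A:11>0 B:11>1 C:10>9 D:9>6)
P1 drop C (B beats it: P:11>9 S:8>5)
P1→{A,B,D} P2→{P,S}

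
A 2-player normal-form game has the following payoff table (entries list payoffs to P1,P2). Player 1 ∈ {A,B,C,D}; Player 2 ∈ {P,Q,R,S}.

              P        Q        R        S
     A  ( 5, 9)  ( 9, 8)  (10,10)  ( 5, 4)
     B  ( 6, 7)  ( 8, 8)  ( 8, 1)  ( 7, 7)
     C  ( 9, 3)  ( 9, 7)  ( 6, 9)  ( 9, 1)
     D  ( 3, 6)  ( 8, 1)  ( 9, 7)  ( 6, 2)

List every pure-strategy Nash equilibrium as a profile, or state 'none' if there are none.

PSNE = {(A,R)}

(A,P): not NE [P1→C gives 9>5; P2→R gives 10>9]
(A,Q): not NE [P2→R gives 10>8]
(A,R): NE
(A,S): not NE [P1→C gives 9>5; P2→R gives 10>4]
(B,P): not NE [P1→C gives 9>6; P2→Q gives 8>7]
(B,Q): not NE [P1→C gives 9>8]
(B,R): not NE [P1→A gives 10>8; P2→Q gives 8>1]
(B,S): not NE [P1→C gives 9>7; P2→Q gives 8>7]
(C,P): not NE [P2→R gives 9>3]
(C,Q): not NE [P2→R gives 9>7]
(C,R): not NE [P1→A gives 10>6]
(C,S): not NE [P2→R gives 9>1]
(D,P): not NE [P1→C gives 9>3; P2→R gives 7>6]
(D,Q): not NE [P1→C gives 9>8; P2→R gives 7>1]
(D,R): not NE [P1→A gives 10>9]
(D,S): not NE [P1→C gives 9>6; P2→R gives 7>2]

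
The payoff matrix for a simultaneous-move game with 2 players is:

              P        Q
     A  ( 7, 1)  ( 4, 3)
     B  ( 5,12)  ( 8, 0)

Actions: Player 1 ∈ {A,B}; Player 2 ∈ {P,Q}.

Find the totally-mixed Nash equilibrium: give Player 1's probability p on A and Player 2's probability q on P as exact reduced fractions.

p=6/7, q=2/3

P1 indiff ⇒ q·7+(1-q)·4 = q·5+(1-q)·8 ⇒ q(2) = (1-q)(4) ⇒ q = 2/3
P2 indiff ⇒ p·1+(1-p)·12 = p·3+(1-p)·0 ⇒ p(-2) = (1-p)(-12) ⇒ p = 6/7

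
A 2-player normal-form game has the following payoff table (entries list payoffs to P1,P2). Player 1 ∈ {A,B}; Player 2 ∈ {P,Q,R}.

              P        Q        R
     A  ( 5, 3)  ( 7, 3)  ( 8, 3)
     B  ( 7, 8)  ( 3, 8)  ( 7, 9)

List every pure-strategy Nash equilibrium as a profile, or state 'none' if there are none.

Nash profiles: (A,Q), (A,R)

(A,P): not NE [P1→B gives 7>5]
(A,Q): NE
(A,R): NE
(B,P): not NE [P2→R gives 9>8]
(B,Q): not NE [P1→A gives 7>3; P2→R gives 9>8]
(B,R): not NE [P1→A gives 8>7]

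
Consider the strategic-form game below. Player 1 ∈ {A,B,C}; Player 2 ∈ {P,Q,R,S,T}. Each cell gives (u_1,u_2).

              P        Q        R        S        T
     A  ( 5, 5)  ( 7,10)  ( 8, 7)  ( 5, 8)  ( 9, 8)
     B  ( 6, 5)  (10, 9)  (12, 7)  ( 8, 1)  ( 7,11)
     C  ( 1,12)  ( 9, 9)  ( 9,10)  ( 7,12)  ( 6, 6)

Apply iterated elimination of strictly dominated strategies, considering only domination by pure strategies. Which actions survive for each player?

P1 drop C (B beats it: P:6>1 Q:10>9 R:12>9 S:8>7 T:7>6)
P2 drop P (Q beats it: A:10>5 B:9>5)
P2 drop R (Q beats it: A:10>7 B:9>7)
P2 drop S (Q beats it: A:10>8 B:9>1)
P1→{A,B} P2→{Q,T}

IESDS → P1:{A,B} P2:{Q,T}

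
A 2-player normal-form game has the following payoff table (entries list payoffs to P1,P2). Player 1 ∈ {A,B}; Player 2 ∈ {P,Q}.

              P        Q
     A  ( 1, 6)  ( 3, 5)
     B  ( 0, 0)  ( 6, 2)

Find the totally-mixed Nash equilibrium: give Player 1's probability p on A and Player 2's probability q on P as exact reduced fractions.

p=2/3, q=3/4

P1 indiff ⇒ q·1+(1-q)·3 = q·0+(1-q)·6 ⇒ q(1) = (1-q)(3) ⇒ q = 3/4
P2 indiff ⇒ p·6+(1-p)·0 = p·5+(1-p)·2 ⇒ p(1) = (1-p)(2) ⇒ p = 2/3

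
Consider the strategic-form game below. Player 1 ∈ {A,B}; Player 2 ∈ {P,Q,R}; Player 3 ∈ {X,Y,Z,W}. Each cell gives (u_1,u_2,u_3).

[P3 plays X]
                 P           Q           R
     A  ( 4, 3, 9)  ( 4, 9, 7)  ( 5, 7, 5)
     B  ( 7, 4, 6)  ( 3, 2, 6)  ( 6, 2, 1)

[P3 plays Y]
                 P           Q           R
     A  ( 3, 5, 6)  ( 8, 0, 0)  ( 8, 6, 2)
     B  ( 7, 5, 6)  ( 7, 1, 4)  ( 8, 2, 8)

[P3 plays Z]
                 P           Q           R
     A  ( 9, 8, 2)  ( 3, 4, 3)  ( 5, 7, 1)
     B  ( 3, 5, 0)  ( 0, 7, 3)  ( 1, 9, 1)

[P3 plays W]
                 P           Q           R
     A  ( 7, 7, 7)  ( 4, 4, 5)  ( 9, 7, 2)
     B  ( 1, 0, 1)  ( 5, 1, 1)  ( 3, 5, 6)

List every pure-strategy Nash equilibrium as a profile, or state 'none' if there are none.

NE set: (A,Q,X), (B,P,X), (B,P,Y)

(A,P,X): not NE [P1→B gives 7>4; P2→Q gives 9>3]
(A,P,Y): not NE [P1→B gives 7>3; P2→R gives 6>5; P3→X gives 9>6]
(A,P,Z): not NE [P3→X gives 9>2]
(A,P,W): not NE [P3→X gives 9>7]
(A,Q,X): NE
(A,Q,Y): not NE [P2→R gives 6>0; P3→X gives 7>0]
(A,Q,Z): not NE [P2→P gives 8>4; P3→X gives 7>3]
(A,Q,W): not NE [P1→B gives 5>4; P2→R gives 7>4; P3→X gives 7>5]
(A,R,X): not NE [P1→B gives 6>5; P2→Q gives 9>7]
(A,R,Y): not NE [P3→X gives 5>2]
(A,R,Z): not NE [P2→P gives 8>7; P3→X gives 5>1]
(A,R,W): not NE [P3→X gives 5>2]
(B,P,X): NE
(B,P,Y): NE
(B,P,Z): not NE [P1→A gives 9>3; P2→R gives 9>5; P3→Y gives 6>0]
(B,P,W): not NE [P1→A gives 7>1; P2→R gives 5>0; P3→Y gives 6>1]
(B,Q,X): not NE [P1→A gives 4>3; P2→P gives 4>2]
(B,Q,Y): not NE [P1→A gives 8>7; P2→P gives 5>1; P3→X gives 6>4]
(B,Q,Z): not NE [P1→A gives 3>0; P2→R gives 9>7; P3→X gives 6>3]
(B,Q,W): not NE [P2→R gives 5>1; P3→X gives 6>1]
(B,R,X): not NE [P2→P gives 4>2; P3→Y gives 8>1]
(B,R,Y): not NE [P2→P gives 5>2]
(B,R,Z): not NE [P1→A gives 5>1; P3→Y gives 8>1]
(B,R,W): not NE [P1→A gives 9>3; P3→Y gives 8>6]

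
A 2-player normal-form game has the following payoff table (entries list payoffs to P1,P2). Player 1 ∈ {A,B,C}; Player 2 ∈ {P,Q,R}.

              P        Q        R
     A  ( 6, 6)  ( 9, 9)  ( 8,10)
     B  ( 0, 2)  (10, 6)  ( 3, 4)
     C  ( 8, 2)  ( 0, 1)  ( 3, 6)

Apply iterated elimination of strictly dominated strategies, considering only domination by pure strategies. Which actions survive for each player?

P2 drop P (R beats it: A:10>6 B:4>2 C:6>2)
P1 drop C (A beats it: Q:9>0 R:8>3)
P1→{A,B} P2→{Q,R}

IESDS → P1:{A,B} P2:{Q,R}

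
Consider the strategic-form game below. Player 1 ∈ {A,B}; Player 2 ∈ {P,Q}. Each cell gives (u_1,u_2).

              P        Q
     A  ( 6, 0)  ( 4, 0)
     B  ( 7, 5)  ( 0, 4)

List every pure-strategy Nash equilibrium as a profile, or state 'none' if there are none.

NE set: (A,Q), (B,P)

(A,P): not NE [P1→B gives 7>6]
(A,Q): NE
(B,P): NE
(B,Q): not NE [P1→A gives 4>0; P2→P gives 5>4]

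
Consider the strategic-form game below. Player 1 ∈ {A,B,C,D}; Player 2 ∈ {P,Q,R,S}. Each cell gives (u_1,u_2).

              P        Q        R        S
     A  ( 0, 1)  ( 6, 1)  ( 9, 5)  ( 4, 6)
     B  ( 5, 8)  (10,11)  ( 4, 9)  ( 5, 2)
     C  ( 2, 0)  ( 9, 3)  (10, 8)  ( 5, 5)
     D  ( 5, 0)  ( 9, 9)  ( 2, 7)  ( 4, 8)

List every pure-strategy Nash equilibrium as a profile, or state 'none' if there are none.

PSNE = {(B,Q), (C,R)}

(A,P): not NE [P1→D gives 5>0; P2→S gives 6>1]
(A,Q): not NE [P1→B gives 10>6; P2→S gives 6>1]
(A,R): not NE [P1→C gives 10>9; P2→S gives 6>5]
(A,S): not NE [P1→C gives 5>4]
(B,P): not NE [P2→Q gives 11>8]
(B,Q): NE
(B,R): not NE [P1→C gives 10>4; P2→Q gives 11>9]
(B,S): not NE [P2→Q gives 11>2]
(C,P): not NE [P1→D gives 5>2; P2→R gives 8>0]
(C,Q): not NE [P1→B gives 10>9; P2→R gives 8>3]
(C,R): NE
(C,S): not NE [P2→R gives 8>5]
(D,P): not NE [P2→Q gives 9>0]
(D,Q): not NE [P1→B gives 10>9]
(D,R): not NE [P1→C gives 10>2; P2→Q gives 9>7]
(D,S): not NE [P1→C gives 5>4; P2→Q gives 9>8]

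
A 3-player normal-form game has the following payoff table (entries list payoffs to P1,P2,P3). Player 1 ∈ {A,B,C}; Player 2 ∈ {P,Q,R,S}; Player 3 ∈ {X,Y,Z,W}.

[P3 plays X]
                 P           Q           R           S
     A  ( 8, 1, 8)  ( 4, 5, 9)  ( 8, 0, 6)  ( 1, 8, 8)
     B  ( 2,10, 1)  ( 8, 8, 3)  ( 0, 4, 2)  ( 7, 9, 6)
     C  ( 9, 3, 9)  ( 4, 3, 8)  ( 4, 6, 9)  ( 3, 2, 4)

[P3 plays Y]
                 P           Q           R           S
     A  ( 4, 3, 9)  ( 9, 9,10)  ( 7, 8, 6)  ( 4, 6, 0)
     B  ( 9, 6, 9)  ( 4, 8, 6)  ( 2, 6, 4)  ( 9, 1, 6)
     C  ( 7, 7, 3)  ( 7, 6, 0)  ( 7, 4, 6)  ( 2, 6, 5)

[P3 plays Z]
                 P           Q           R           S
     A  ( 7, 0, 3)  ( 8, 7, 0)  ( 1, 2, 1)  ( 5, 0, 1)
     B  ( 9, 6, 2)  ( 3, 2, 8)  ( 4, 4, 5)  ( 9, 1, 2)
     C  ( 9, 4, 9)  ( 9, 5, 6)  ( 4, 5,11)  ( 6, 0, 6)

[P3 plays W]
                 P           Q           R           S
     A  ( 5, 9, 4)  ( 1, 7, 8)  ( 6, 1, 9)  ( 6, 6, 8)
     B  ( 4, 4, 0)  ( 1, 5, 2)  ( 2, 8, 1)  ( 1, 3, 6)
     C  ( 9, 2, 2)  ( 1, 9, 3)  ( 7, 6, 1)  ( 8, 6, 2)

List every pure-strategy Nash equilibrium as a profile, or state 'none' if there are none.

(A,P,X): not NE [P1→C gives 9>8; P2→S gives 8>1; P3→Y gives 9>8]
(A,P,Y): not NE [P1→B gives 9>4; P2→Q gives 9>3]
(A,P,Z): not NE [P1→C gives 9>7; P2→Q gives 7>0; P3→Y gives 9>3]
(A,P,W): not NE [P1→C gives 9>5; P3→Y gives 9>4]
(A,Q,X): not NE [P1→B gives 8>4; P2→S gives 8>5; P3→Y gives 10>9]
(A,Q,Y): NE
(A,Q,Z): not NE [P1→C gives 9>8; P3→Y gives 10>0]
(A,Q,W): not NE [P2→P gives 9>7; P3→Y gives 10>8]
(A,R,X): not NE [P2→S gives 8>0; P3→W gives 9>6]
(A,R,Y): not NE [P2→Q gives 9>8; P3→W gives 9>6]
(A,R,Z): not NE [P1→C gives 4>1; P2→Q gives 7>2; P3→W gives 9>1]
(A,R,W): not NE [P1→C gives 7>6; P2→P gives 9>1]
(A,S,X): not NE [P1→B gives 7>1]
(A,S,Y): not NE [P1→B gives 9>4; P2→Q gives 9>6; P3→W gives 8>0]
(A,S,Z): not NE [P1→B gives 9>5; P2→Q gives 7>0; P3→W gives 8>1]
(A,S,W): not NE [P1→C gives 8>6; P2→P gives 9>6]
(B,P,X): not NE [P1→C gives 9>2; P3→Y gives 9>1]
(B,P,Y): not NE [P2→Q gives 8>6]
(B,P,Z): not NE [P3→Y gives 9>2]
(B,P,W): not NE [P1→C gives 9>4; P2→R gives 8>4; P3→Y gives 9>0]
(B,Q,X): not NE [P2→P gives 10>8; P3→Z gives 8>3]
(B,Q,Y): not NE [P1→A gives 9>4; P3→Z gives 8>6]
(B,Q,Z): not NE [P1→C gives 9>3; P2→P gives 6>2]
(B,Q,W): not NE [P2→R gives 8>5; P3→Z gives 8>2]
(B,R,X): not NE [P1→A gives 8>0; P2→P gives 10>4; P3→Z gives 5>2]
(B,R,Y): not NE [P1→C gives 7>2; P2→Q gives 8>6; P3→Z gives 5>4]
(B,R,Z): not NE [P2→P gives 6>4]
(B,R,W): not NE [P1→C gives 7>2; P3→Z gives 5>1]
(B,S,X): not NE [P2→P gives 10>9]
(B,S,Y): not NE [P2→Q gives 8>1]
(B,S,Z): not NE [P2→P gives 6>1; P3→W gives 6>2]
(B,S,W): not NE [P1→C gives 8>1; P2→R gives 8>3]
(C,P,X): not NE [P2→R gives 6>3]
(C,P,Y): not NE [P1→B gives 9>7; P3→Z gives 9>3]
(C,P,Z): not NE [P2→R gives 5>4]
(C,P,W): not NE [P2→Q gives 9>2; P3→Z gives 9>2]
(C,Q,X): not NE [P1→B gives 8>4; P2→R gives 6>3]
(C,Q,Y): not NE [P1→A gives 9>7; P2→P gives 7>6; P3→X gives 8>0]
(C,Q,Z): not NE [P3→X gives 8>6]
(C,Q,W): not NE [P3→X gives 8>3]
(C,R,X): not NE [P1→A gives 8>4; P3→Z gives 11>9]
(C,R,Y): not NE [P2→P gives 7>4; P3→Z gives 11>6]
(C,R,Z): NE
(C,R,W): not NE [P2→Q gives 9>6; P3→Z gives 11>1]
(C,S,X): not NE [P1→B gives 7>3; P2→R gives 6>2; P3→Z gives 6>4]
(C,S,Y): not NE [P1→B gives 9>2; P2→P gives 7>6; P3→Z gives 6>5]
(C,S,Z): not NE [P1→B gives 9>6; P2→R gives 5>0]
(C,S,W): not NE [P2→Q gives 9>6; P3→Z gives 6>2]

Nash profiles: (A,Q,Y), (C,R,Z)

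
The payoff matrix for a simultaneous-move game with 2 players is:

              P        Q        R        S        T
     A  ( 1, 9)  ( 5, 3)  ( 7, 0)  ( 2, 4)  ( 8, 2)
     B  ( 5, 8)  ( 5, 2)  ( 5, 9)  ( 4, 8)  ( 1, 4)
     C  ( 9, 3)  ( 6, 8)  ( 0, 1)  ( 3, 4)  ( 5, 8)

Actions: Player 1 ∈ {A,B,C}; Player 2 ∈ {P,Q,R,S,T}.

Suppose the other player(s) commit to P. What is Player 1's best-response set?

BR_1 = {C}

u_1(A vs P) = 1
u_1(B vs P) = 5
u_1(C vs P) = 9
max payoff 9 at {C}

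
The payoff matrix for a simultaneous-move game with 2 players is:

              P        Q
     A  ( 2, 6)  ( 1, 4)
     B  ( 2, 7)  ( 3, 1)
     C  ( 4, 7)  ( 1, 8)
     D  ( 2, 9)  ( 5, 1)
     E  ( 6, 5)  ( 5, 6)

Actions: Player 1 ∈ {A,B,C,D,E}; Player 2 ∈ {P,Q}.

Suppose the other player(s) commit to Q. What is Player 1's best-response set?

u_1(A vs Q) = 1
u_1(B vs Q) = 3
u_1(C vs Q) = 1
u_1(D vs Q) = 5
u_1(E vs Q) = 5
max payoff 5 at {D,E}

BR_1 = {D,E}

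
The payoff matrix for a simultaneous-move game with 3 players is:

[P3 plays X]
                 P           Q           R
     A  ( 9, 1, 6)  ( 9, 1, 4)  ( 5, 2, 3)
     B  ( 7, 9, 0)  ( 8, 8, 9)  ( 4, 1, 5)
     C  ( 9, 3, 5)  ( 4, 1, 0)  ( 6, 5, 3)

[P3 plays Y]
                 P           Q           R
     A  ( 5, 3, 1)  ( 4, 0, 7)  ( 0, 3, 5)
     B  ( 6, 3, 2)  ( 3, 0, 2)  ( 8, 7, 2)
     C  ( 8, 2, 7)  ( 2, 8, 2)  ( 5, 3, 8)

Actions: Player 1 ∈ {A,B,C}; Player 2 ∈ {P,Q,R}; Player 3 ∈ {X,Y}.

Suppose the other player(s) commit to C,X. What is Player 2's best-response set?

BR_2 = {R}

u_2(P vs C,X) = 3
u_2(Q vs C,X) = 1
u_2(R vs C,X) = 5
max payoff 5 at {R}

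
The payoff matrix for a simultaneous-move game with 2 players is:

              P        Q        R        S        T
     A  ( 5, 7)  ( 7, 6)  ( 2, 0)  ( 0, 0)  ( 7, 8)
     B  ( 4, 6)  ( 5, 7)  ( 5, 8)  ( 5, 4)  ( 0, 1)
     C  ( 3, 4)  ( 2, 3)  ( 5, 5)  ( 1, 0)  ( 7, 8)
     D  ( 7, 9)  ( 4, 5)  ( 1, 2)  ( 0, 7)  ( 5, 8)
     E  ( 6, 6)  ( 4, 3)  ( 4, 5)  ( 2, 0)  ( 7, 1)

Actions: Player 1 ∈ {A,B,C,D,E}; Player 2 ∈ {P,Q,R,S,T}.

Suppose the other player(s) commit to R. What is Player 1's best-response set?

u_1(A vs R) = 2
u_1(B vs R) = 5
u_1(C vs R) = 5
u_1(D vs R) = 1
u_1(E vs R) = 4
max payoff 5 at {B,C}

P1 best: {B,C}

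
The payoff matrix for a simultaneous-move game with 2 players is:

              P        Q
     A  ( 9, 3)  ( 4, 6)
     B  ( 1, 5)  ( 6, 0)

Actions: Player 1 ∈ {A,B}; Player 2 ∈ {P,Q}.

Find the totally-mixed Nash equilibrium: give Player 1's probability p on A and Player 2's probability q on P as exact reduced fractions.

p=5/8, q=1/5

P1 indiff ⇒ q·9+(1-q)·4 = q·1+(1-q)·6 ⇒ q(8) = (1-q)(2) ⇒ q = 1/5
P2 indiff ⇒ p·3+(1-p)·5 = p·6+(1-p)·0 ⇒ p(-3) = (1-p)(-5) ⇒ p = 5/8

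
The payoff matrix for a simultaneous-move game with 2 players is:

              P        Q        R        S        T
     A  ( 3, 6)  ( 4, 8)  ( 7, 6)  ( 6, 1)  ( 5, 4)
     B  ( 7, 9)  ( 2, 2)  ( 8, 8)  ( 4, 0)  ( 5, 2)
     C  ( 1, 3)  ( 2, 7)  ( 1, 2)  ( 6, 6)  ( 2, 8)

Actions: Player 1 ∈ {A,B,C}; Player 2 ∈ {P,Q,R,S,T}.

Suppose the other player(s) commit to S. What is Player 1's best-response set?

u_1(A vs S) = 6
u_1(B vs S) = 4
u_1(C vs S) = 6
max payoff 6 at {A,C}

argmax u_1 = {A,C}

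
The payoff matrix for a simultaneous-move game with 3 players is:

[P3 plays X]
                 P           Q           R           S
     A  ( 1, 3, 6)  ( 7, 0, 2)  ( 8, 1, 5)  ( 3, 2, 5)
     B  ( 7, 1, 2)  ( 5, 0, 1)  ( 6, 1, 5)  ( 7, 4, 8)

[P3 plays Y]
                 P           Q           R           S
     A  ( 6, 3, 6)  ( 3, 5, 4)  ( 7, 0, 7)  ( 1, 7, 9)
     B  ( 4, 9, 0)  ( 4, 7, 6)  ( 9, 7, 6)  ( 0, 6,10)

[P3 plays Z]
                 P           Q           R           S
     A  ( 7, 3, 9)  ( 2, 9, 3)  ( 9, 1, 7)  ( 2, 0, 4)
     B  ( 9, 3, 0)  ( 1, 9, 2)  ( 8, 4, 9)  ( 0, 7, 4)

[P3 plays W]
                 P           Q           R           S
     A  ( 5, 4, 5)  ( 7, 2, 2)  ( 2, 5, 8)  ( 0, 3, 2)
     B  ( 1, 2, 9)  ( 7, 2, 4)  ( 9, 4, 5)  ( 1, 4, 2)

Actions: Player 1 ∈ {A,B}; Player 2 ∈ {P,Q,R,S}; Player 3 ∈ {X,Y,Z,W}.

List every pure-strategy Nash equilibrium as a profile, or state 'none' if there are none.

(A,P,X): not NE [P1→B gives 7>1; P3→Z gives 9>6]
(A,P,Y): not NE [P2→S gives 7>3; P3→Z gives 9>6]
(A,P,Z): not NE [P1→B gives 9>7; P2→Q gives 9>3]
(A,P,W): not NE [P2→R gives 5>4; P3→Z gives 9>5]
(A,Q,X): not NE [P2→P gives 3>0; P3→Y gives 4>2]
(A,Q,Y): not NE [P1→B gives 4>3; P2→S gives 7>5]
(A,Q,Z): not NE [P3→Y gives 4>3]
(A,Q,W): not NE [P2→R gives 5>2; P3→Y gives 4>2]
(A,R,X): not NE [P2→P gives 3>1; P3→W gives 8>5]
(A,R,Y): not NE [P1→B gives 9>7; P2→S gives 7>0; P3→W gives 8>7]
(A,R,Z): not NE [P2→Q gives 9>1; P3→W gives 8>7]
(A,R,W): not NE [P1→B gives 9>2]
(A,S,X): not NE [P1→B gives 7>3; P2→P gives 3>2; P3→Y gives 9>5]
(A,S,Y): NE
(A,S,Z): not NE [P2→Q gives 9>0; P3→Y gives 9>4]
(A,S,W): not NE [P1→B gives 1>0; P2→R gives 5>3; P3→Y gives 9>2]
(B,P,X): not NE [P2→S gives 4>1; P3→W gives 9>2]
(B,P,Y): not NE [P1→A gives 6>4; P3→W gives 9>0]
(B,P,Z): not NE [P2→Q gives 9>3; P3→W gives 9>0]
(B,P,W): not NE [P1→A gives 5>1; P2→S gives 4>2]
(B,Q,X): not NE [P1→A gives 7>5; P2→S gives 4>0; P3→Y gives 6>1]
(B,Q,Y): not NE [P2→P gives 9>7]
(B,Q,Z): not NE [P1→A gives 2>1; P3→Y gives 6>2]
(B,Q,W): not NE [P2→S gives 4>2; P3→Y gives 6>4]
(B,R,X): not NE [P1→A gives 8>6; P2→S gives 4>1; P3→Z gives 9>5]
(B,R,Y): not NE [P2→P gives 9>7; P3→Z gives 9>6]
(B,R,Z): not NE [P1→A gives 9>8; P2→Q gives 9>4]
(B,R,W): not NE [P3→Z gives 9>5]
(B,S,X): not NE [P3→Y gives 10>8]
(B,S,Y): not NE [P1→A gives 1>0; P2→P gives 9>6]
(B,S,Z): not NE [P1→A gives 2>0; P2→Q gives 9>7; P3→Y gives 10>4]
(B,S,W): not NE [P3→Y gives 10>2]

Nash profiles: (A,S,Y)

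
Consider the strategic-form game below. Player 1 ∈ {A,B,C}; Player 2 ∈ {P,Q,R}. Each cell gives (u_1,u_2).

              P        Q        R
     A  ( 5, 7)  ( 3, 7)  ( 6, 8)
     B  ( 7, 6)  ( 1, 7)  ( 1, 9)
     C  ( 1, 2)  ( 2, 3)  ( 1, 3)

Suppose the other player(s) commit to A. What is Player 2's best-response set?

P2 best: {R}

u_2(P vs A) = 7
u_2(Q vs A) = 7
u_2(R vs A) = 8
max payoff 8 at {R}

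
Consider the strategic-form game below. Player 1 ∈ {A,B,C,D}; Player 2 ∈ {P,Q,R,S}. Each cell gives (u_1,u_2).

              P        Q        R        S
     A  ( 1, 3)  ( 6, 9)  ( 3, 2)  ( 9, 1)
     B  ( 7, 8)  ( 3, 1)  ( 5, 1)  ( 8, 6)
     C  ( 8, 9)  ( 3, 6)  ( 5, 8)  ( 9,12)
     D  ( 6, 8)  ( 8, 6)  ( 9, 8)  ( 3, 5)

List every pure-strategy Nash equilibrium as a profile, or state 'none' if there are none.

(A,P): not NE [P1→C gives 8>1; P2→Q gives 9>3]
(A,Q): not NE [P1→D gives 8>6]
(A,R): not NE [P1→D gives 9>3; P2→Q gives 9>2]
(A,S): not NE [P2→Q gives 9>1]
(B,P): not NE [P1→C gives 8>7]
(B,Q): not NE [P1→D gives 8>3; P2→P gives 8>1]
(B,R): not NE [P1→D gives 9>5; P2→P gives 8>1]
(B,S): not NE [P1→C gives 9>8; P2→P gives 8>6]
(C,P): not NE [P2→S gives 12>9]
(C,Q): not NE [P1→D gives 8>3; P2→S gives 12>6]
(C,R): not NE [P1→D gives 9>5; P2→S gives 12>8]
(C,S): NE
(D,P): not NE [P1→C gives 8>6]
(D,Q): not NE [P2→R gives 8>6]
(D,R): NE
(D,S): not NE [P1→C gives 9>3; P2→R gives 8>5]

Nash profiles: (C,S), (D,R)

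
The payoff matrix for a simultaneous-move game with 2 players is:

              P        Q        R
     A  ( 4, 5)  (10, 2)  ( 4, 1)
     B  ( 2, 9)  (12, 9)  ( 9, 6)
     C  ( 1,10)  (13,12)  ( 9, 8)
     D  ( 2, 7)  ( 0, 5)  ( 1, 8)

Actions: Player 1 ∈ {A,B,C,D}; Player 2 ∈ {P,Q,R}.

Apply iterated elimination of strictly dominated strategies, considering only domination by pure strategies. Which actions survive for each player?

P1 drop D (A beats it: P:4>2 Q:10>0 R:4>1)
P2 drop R (P beats it: A:5>1 B:9>6 C:10>8)
P1→{A,B,C} P2→{P,Q}

Remaining: P1:{A,B,C} P2:{P,Q}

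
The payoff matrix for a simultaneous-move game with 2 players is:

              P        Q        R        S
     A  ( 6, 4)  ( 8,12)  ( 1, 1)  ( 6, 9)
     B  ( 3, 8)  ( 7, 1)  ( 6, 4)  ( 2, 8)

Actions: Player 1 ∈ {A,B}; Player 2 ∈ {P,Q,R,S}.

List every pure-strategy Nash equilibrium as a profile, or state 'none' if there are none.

(A,P): not NE [P2→Q gives 12>4]
(A,Q): NE
(A,R): not NE [P1→B gives 6>1; P2→Q gives 12>1]
(A,S): not NE [P2→Q gives 12>9]
(B,P): not NE [P1→A gives 6>3]
(B,Q): not NE [P1→A gives 8>7; P2→S gives 8>1]
(B,R): not NE [P2→S gives 8>4]
(B,S): not NE [P1→A gives 6>2]

PSNE = {(A,Q)}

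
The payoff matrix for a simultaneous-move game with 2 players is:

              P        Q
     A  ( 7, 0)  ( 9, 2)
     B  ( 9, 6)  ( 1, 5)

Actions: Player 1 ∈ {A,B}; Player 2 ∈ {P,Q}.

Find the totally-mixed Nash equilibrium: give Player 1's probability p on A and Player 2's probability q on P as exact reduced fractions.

p=1/3, q=4/5

P1 indiff ⇒ q·7+(1-q)·9 = q·9+(1-q)·1 ⇒ q(-2) = (1-q)(-8) ⇒ q = 4/5
P2 indiff ⇒ p·0+(1-p)·6 = p·2+(1-p)·5 ⇒ p(-2) = (1-p)(-1) ⇒ p = 1/3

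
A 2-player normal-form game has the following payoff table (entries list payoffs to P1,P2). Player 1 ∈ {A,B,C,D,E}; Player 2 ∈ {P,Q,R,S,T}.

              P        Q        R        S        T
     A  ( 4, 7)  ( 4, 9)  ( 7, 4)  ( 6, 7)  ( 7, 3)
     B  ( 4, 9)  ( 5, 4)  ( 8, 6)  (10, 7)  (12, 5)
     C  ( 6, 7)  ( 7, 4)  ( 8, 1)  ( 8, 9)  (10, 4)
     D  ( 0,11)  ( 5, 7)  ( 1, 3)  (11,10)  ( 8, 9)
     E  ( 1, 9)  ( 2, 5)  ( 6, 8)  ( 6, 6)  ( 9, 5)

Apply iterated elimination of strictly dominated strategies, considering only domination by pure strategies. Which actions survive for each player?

P1 drop A (C beats it: P:6>4 Q:7>4 R:8>7 S:8>6 T:10>7)
P1 drop E (B beats it: P:4>1 Q:5>2 R:8>6 S:10>6 T:12>9)
P2 drop Q (P beats it: B:9>4 C:7>4 D:11>7)
P2 drop R (P beats it: B:9>6 C:7>1 D:11>3)
P2 drop T (P beats it: B:9>5 C:7>4 D:11>9)
P1→{B,C,D} P2→{P,S}

Survivors P1:{B,C,D} P2:{P,S}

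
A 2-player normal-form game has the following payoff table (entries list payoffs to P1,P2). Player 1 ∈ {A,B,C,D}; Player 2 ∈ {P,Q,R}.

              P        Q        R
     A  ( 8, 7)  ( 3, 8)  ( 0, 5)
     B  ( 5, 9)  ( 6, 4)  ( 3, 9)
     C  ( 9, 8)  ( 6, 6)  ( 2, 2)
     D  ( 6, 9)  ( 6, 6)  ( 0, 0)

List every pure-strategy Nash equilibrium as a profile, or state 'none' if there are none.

(A,P): not NE [P1→C gives 9>8; P2→Q gives 8>7]
(A,Q): not NE [P1→D gives 6>3]
(A,R): not NE [P1→B gives 3>0; P2→Q gives 8>5]
(B,P): not NE [P1→C gives 9>5]
(B,Q): not NE [P2→R gives 9>4]
(B,R): NE
(C,P): NE
(C,Q): not NE [P2→P gives 8>6]
(C,R): not NE [P1→B gives 3>2; P2→P gives 8>2]
(D,P): not NE [P1→C gives 9>6]
(D,Q): not NE [P2→P gives 9>6]
(D,R): not NE [P1→B gives 3>0; P2→P gives 9>0]

NE set: (B,R), (C,P)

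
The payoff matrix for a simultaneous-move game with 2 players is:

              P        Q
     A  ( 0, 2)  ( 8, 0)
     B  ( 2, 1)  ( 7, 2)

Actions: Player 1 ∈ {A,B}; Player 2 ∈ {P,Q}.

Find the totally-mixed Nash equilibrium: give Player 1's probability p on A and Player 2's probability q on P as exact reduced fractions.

P1 indiff ⇒ q·0+(1-q)·8 = q·2+(1-q)·7 ⇒ q(-2) = (1-q)(-1) ⇒ q = 1/3
P2 indiff ⇒ p·2+(1-p)·1 = p·0+(1-p)·2 ⇒ p(2) = (1-p)(1) ⇒ p = 1/3

(p,q) = (1/3, 1/3)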